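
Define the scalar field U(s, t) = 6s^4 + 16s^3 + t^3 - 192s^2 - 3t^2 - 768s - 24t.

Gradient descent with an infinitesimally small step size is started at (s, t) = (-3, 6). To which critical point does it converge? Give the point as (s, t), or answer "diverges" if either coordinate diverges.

(-4, 4)

U is separable, so gradient descent decouples: s follows -∂U/∂s, t follows -∂U/∂t.
∂U/∂s = 24(s - 4)(s + 2)(s + 4); at s=-3 this is 168, so s decreases.
∂U/∂t = 3(t - 4)(t + 2); at t=6 this is 48, so t decreases.
s converges to its nearest critical value -4 (a local min of the s-part); t converges to 4. The iterate converges to (-4, 4).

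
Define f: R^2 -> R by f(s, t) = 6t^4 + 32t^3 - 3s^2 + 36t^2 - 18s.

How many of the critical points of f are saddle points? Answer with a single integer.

2

f separates as a function of s plus a function of t, so ∇f=0 decouples.
∂f/∂s = -6(s + 3) = 0 at s ∈ {-3}; ∂f/∂t = 24t(t + 1)(t + 3) = 0 at t ∈ {-3, -1, 0}.
The Hessian is diagonal: diag(f_ss, f_tt). Second derivatives: f_ss(-3)=-6; f_tt(-3)=144, f_tt(-1)=-48, f_tt(0)=72.
Saddle points occur where the two diagonal entries have opposite signs: (-3, -3), (-3, 0). Count: 2.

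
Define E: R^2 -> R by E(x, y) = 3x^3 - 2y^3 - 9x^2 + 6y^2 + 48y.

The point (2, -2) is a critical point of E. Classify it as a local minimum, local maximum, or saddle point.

local minimum

The mixed partial ∂²E/∂x∂y is 0, so the Hessian at any point is diag(E_xx, E_yy) = diag(18(x - 1), 12(-y + 1)).
At (2, -2): H = diag(18, 36).
Both eigenvalues are positive, so H is positive definite: a local minimum.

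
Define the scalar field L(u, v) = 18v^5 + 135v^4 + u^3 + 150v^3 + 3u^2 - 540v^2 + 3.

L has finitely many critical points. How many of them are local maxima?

L separates as a function of u plus a function of v, so ∇L=0 decouples.
∂L/∂u = 3u(u + 2) = 0 at u ∈ {-2, 0}; ∂L/∂v = 90v(v - 1)(v + 3)(v + 4) = 0 at v ∈ {-4, -3, 0, 1}.
The Hessian is diagonal: diag(L_uu, L_vv). Second derivatives: L_uu(-2)=-6, L_uu(0)=6; L_vv(-4)=-1800, L_vv(-3)=1080, L_vv(0)=-1080, L_vv(1)=1800.
Local maxima occur where both diagonal entries negative: (-2, -4), (-2, 0). Count: 2.

2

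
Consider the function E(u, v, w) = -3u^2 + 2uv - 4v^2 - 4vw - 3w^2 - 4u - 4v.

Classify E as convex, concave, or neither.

concave

E is quadratic, so its Hessian is the constant matrix H = [[-6, 2, 0], [2, -8, -4], [0, -4, -6]].
Leading principal minors: -6, 44, -168.
Signs alternate −, +, − ⇒ H ≺ 0 ⇒ concave.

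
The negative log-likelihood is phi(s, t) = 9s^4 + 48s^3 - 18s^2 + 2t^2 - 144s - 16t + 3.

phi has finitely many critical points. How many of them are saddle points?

1

phi separates as a function of s plus a function of t, so ∇phi=0 decouples.
∂phi/∂s = 36(s - 1)(s + 1)(s + 4) = 0 at s ∈ {-4, -1, 1}; ∂phi/∂t = 4(t - 4) = 0 at t ∈ {4}.
The Hessian is diagonal: diag(phi_ss, phi_tt). Second derivatives: phi_ss(-4)=540, phi_ss(-1)=-216, phi_ss(1)=360; phi_tt(4)=4.
Saddle points occur where the two diagonal entries have opposite signs: (-1, 4). Count: 1.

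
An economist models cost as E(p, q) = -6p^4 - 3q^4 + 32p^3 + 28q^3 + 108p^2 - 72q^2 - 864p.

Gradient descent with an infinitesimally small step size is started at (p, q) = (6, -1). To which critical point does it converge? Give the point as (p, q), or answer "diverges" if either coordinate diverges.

E is separable, so gradient descent decouples: p follows -∂E/∂p, q follows -∂E/∂q.
∂E/∂p = -24(p - 4)(p - 3)(p + 3); at p=6 this is -1296, so p increases.
∂E/∂q = -12q(q - 4)(q - 3); at q=-1 this is 240, so q decreases.
The p-coordinate has no critical point in that direction and runs off to infinity.

diverges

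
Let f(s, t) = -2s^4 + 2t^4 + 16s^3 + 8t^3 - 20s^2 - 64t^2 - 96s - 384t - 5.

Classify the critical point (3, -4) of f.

The mixed partial ∂²f/∂s∂t is 0, so the Hessian at any point is diag(f_ss, f_tt) = diag(8(-3s^2 + 12s - 5), 8(3t^2 + 6t - 16)).
At (3, -4): H = diag(32, 64).
Both eigenvalues are positive, so H is positive definite: a local minimum.

local minimum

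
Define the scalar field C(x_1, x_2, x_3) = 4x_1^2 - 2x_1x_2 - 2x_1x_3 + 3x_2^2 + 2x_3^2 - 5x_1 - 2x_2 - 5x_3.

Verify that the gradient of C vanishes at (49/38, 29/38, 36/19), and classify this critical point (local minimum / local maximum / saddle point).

local minimum

∇C = (8x_1 - 2x_2 - 2x_3 - 5, -2x_1 + 6x_2 - 2, -2x_1 + 4x_3 - 5); substituting (49/38, 29/38, 36/19) gives ∇C = (0, 0, 0), so (49/38, 29/38, 36/19) is indeed a critical point.
The Hessian is constant: H = [[8, -2, -2], [-2, 6, 0], [-2, 0, 4]].
Leading principal minors: Δ₁ = 8, Δ₂ = 44, Δ₃ = 152.
All leading minors are positive, so H is positive definite: a local minimum.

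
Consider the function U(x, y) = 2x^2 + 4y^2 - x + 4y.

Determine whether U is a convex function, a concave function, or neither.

convex

U is quadratic, so its Hessian is the constant matrix H = [[4, 0], [0, 8]].
det(H) = 32, tr(H) = 12.
det(H) > 0 and tr(H) > 0, so H is positive definite everywhere: convex.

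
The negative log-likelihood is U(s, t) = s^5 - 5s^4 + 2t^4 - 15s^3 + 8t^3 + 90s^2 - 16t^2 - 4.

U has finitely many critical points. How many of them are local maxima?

2

U separates as a function of s plus a function of t, so ∇U=0 decouples.
∂U/∂s = 5s(s - 4)(s - 3)(s + 3) = 0 at s ∈ {-3, 0, 3, 4}; ∂U/∂t = 8t(t - 1)(t + 4) = 0 at t ∈ {-4, 0, 1}.
The Hessian is diagonal: diag(U_ss, U_tt). Second derivatives: U_ss(-3)=-630, U_ss(0)=180, U_ss(3)=-90, U_ss(4)=140; U_tt(-4)=160, U_tt(0)=-32, U_tt(1)=40.
Local maxima occur where both diagonal entries negative: (-3, 0), (3, 0). Count: 2.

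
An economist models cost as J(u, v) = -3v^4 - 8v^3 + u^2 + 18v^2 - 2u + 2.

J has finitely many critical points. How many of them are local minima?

1

J separates as a function of u plus a function of v, so ∇J=0 decouples.
∂J/∂u = 2(u - 1) = 0 at u ∈ {1}; ∂J/∂v = -12v(v - 1)(v + 3) = 0 at v ∈ {-3, 0, 1}.
The Hessian is diagonal: diag(J_uu, J_vv). Second derivatives: J_uu(1)=2; J_vv(-3)=-144, J_vv(0)=36, J_vv(1)=-48.
Local minima occur where both diagonal entries positive: (1, 0). Count: 1.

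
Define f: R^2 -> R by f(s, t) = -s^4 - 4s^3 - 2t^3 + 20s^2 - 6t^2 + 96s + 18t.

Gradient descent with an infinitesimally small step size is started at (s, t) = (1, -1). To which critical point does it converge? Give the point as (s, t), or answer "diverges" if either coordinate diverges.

(-2, -3)

f is separable, so gradient descent decouples: s follows -∂f/∂s, t follows -∂f/∂t.
∂f/∂s = -4(s - 3)(s + 2)(s + 4); at s=1 this is 120, so s decreases.
∂f/∂t = -6(t - 1)(t + 3); at t=-1 this is 24, so t decreases.
s converges to its nearest critical value -2 (a local min of the s-part); t converges to -3. The iterate converges to (-2, -3).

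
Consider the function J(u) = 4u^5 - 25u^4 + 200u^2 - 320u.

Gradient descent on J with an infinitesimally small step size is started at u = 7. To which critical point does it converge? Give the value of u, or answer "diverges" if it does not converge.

J'(u) = 20(u - 4)(u - 2)(u - 1)(u + 2), so J'(7) = 16200.
Gradient descent moves in the -J' direction, i.e. u is decreasing.
The nearest critical point in that direction is u = 4, where J'' = 720 > 0 (a local minimum). The iterate converges there.

4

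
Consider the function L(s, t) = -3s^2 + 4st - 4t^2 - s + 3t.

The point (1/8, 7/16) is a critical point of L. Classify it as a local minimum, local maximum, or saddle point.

The Hessian of L is constant: H = [[-6, 4], [4, -8]].
det(H) = (-6)·(-8) − 4² = 32.
det(H) > 0 and tr(H) = -14 < 0, so H is negative definite and the point is a local maximum.

local maximum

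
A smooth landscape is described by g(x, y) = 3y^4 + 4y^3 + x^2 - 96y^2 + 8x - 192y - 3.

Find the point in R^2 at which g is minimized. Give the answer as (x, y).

g(x,y) separates as P(x) + Q(y) − 3, so its minimum is min P + min Q − 3.
P'(x) = 2x + 8 vanishes at x ∈ {-4}; Q'(y) = 12(y - 4)(y + 1)(y + 4) vanishes at y ∈ {-4, -1, 4}.
Local minima of P (where P''>0): P(-4)=-16. Local minima of Q: Q(-4)=-256, Q(4)=-1280.
So the global minimum of g is P(-4) + Q(4) − 3 = -16 − 1280 − 3 = -1299, attained at (-4, 4).

(-4, 4)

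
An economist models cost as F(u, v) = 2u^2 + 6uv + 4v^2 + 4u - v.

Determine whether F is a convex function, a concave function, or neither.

neither

F is quadratic, so its Hessian is the constant matrix H = [[4, 6], [6, 8]].
det(H) = -4, tr(H) = 12.
det(H) < 0, so H is indefinite: neither convex nor concave.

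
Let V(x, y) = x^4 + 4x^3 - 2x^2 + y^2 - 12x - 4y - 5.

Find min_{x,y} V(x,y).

-18

V(x,y) separates as P(x) + Q(y) − 5, so its minimum is min P + min Q − 5.
P'(x) = 4(x - 1)(x + 1)(x + 3) vanishes at x ∈ {-3, -1, 1}; Q'(y) = 2y - 4 vanishes at y ∈ {2}.
Local minima of P (where P''>0): P(-3)=-9, P(1)=-9. Local minima of Q: Q(2)=-4.
So the global minimum of V is P(-3) + Q(2) − 5 = -9 − 4 − 5 = -18, attained at (-3, 2).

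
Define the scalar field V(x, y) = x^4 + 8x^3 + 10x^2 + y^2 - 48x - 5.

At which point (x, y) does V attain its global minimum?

(1, 0)

V(x,y) separates as P(x) + Q(y) − 5, so its minimum is min P + min Q − 5.
P'(x) = 4(x - 1)(x + 3)(x + 4) vanishes at x ∈ {-4, -3, 1}; Q'(y) = 2y vanishes at y ∈ {0}.
Local minima of P (where P''>0): P(-4)=96, P(1)=-29. Local minima of Q: Q(0)=0.
So the global minimum of V is P(1) + Q(0) − 5 = -29 + 0 − 5 = -34, attained at (1, 0).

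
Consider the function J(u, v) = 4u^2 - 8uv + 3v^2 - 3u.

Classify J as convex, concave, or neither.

neither

J is quadratic, so its Hessian is the constant matrix H = [[8, -8], [-8, 6]].
det(H) = -16, tr(H) = 14.
det(H) < 0, so H is indefinite: neither convex nor concave.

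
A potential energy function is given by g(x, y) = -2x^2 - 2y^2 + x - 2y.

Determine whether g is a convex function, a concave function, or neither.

concave

g is quadratic, so its Hessian is the constant matrix H = [[-4, 0], [0, -4]].
det(H) = 16, tr(H) = -8.
det(H) > 0 and tr(H) < 0, so H is negative definite everywhere: concave.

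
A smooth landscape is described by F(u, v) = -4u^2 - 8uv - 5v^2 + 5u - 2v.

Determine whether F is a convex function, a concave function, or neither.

concave

F is quadratic, so its Hessian is the constant matrix H = [[-8, -8], [-8, -10]].
det(H) = 16, tr(H) = -18.
det(H) > 0 and tr(H) < 0, so H is negative definite everywhere: concave.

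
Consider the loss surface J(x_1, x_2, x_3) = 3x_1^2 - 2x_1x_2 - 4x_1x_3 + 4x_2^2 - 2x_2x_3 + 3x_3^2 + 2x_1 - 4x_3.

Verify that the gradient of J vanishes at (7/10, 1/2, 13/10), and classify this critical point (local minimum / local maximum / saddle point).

local minimum

∇J = (6x_1 - 2x_2 - 4x_3 + 2, -2x_1 + 8x_2 - 2x_3, -4x_1 - 2x_2 + 6x_3 - 4); substituting (7/10, 1/2, 13/10) gives ∇J = (0, 0, 0), so (7/10, 1/2, 13/10) is indeed a critical point.
The Hessian is constant: H = [[6, -2, -4], [-2, 8, -2], [-4, -2, 6]].
Leading principal minors: Δ₁ = 6, Δ₂ = 44, Δ₃ = 80.
All leading minors are positive, so H is positive definite: a local minimum.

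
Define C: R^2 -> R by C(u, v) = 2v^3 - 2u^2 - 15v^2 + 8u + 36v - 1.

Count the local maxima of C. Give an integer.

1

C separates as a function of u plus a function of v, so ∇C=0 decouples.
∂C/∂u = -4(u - 2) = 0 at u ∈ {2}; ∂C/∂v = 6(v - 3)(v - 2) = 0 at v ∈ {2, 3}.
The Hessian is diagonal: diag(C_uu, C_vv). Second derivatives: C_uu(2)=-4; C_vv(2)=-6, C_vv(3)=6.
Local maxima occur where both diagonal entries negative: (2, 2). Count: 1.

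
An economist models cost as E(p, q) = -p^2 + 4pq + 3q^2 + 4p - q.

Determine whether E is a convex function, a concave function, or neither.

neither

E is quadratic, so its Hessian is the constant matrix H = [[-2, 4], [4, 6]].
det(H) = -28, tr(H) = 4.
det(H) < 0, so H is indefinite: neither convex nor concave.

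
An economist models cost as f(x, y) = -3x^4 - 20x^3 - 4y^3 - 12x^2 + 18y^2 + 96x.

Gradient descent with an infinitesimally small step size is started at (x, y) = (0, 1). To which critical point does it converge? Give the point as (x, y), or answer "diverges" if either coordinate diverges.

f is separable, so gradient descent decouples: x follows -∂f/∂x, y follows -∂f/∂y.
∂f/∂x = -12(x - 1)(x + 2)(x + 4); at x=0 this is 96, so x decreases.
∂f/∂y = -12y(y - 3); at y=1 this is 24, so y decreases.
x converges to its nearest critical value -2 (a local min of the x-part); y converges to 0. The iterate converges to (-2, 0).

(-2, 0)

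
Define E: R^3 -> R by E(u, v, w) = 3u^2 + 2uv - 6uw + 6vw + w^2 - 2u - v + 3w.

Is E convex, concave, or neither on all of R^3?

E is quadratic, so its Hessian is the constant matrix H = [[6, 2, -6], [2, 0, 6], [-6, 6, 2]].
Leading principal minors: 6, -4, -368.
Neither pattern holds ⇒ H is indefinite ⇒ neither convex nor concave.

neither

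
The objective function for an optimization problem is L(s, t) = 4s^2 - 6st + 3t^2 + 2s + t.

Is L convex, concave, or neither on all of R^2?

convex

L is quadratic, so its Hessian is the constant matrix H = [[8, -6], [-6, 6]].
det(H) = 12, tr(H) = 14.
det(H) > 0 and tr(H) > 0, so H is positive definite everywhere: convex.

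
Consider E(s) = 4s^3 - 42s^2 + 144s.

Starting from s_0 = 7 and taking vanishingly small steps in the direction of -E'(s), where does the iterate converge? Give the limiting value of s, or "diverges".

4

E'(s) = 12(s - 4)(s - 3), so E'(7) = 144.
Gradient descent moves in the -E' direction, i.e. s is decreasing.
The nearest critical point in that direction is s = 4, where E'' = 12 > 0 (a local minimum). The iterate converges there.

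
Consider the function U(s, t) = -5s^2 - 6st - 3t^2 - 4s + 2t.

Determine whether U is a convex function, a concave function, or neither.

concave

U is quadratic, so its Hessian is the constant matrix H = [[-10, -6], [-6, -6]].
det(H) = 24, tr(H) = -16.
det(H) > 0 and tr(H) < 0, so H is negative definite everywhere: concave.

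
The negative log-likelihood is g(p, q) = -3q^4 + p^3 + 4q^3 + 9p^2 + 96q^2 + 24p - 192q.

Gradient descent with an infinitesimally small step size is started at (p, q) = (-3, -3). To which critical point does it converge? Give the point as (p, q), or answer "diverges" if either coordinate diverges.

g is separable, so gradient descent decouples: p follows -∂g/∂p, q follows -∂g/∂q.
∂g/∂p = 3(p + 2)(p + 4); at p=-3 this is -3, so p increases.
∂g/∂q = -12(q - 4)(q - 1)(q + 4); at q=-3 this is -336, so q increases.
p converges to its nearest critical value -2 (a local min of the p-part); q converges to 1. The iterate converges to (-2, 1).

(-2, 1)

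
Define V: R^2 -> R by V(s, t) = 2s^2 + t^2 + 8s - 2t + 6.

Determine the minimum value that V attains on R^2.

-3

V(s,t) separates as P(s) + Q(t) + 6, so its minimum is min P + min Q + 6.
P'(s) = 4s + 8 vanishes at s ∈ {-2}; Q'(t) = 2(t - 1) vanishes at t ∈ {1}.
Local minima of P (where P''>0): P(-2)=-8. Local minima of Q: Q(1)=-1.
So the global minimum of V is P(-2) + Q(1) + 6 = -8 − 1 + 6 = -3, attained at (-2, 1).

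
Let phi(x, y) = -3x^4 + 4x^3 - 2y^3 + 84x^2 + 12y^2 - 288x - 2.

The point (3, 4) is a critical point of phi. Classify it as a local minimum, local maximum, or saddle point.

local maximum

The mixed partial ∂²phi/∂x∂y is 0, so the Hessian at any point is diag(phi_xx, phi_yy) = diag(12(-3x^2 + 2x + 14), 12(-y + 2)).
At (3, 4): H = diag(-84, -24).
Both eigenvalues are negative, so H is negative definite: a local maximum.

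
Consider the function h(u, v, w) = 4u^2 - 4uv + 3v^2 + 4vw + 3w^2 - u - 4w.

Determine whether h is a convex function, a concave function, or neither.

convex

h is quadratic, so its Hessian is the constant matrix H = [[8, -4, 0], [-4, 6, 4], [0, 4, 6]].
Leading principal minors: 8, 32, 64.
All positive ⇒ H ≻ 0 ⇒ convex.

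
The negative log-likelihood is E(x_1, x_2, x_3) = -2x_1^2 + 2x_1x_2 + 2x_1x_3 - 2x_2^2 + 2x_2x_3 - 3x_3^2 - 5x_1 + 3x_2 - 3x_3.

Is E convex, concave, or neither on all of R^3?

E is quadratic, so its Hessian is the constant matrix H = [[-4, 2, 2], [2, -4, 2], [2, 2, -6]].
Leading principal minors: -4, 12, -24.
Signs alternate −, +, − ⇒ H ≺ 0 ⇒ concave.

concave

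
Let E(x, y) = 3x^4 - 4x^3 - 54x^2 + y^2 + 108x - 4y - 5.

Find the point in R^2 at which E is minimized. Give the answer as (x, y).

E(x,y) separates as P(x) + Q(y) − 5, so its minimum is min P + min Q − 5.
P'(x) = 12(x - 3)(x - 1)(x + 3) vanishes at x ∈ {-3, 1, 3}; Q'(y) = 2y - 4 vanishes at y ∈ {2}.
Local minima of P (where P''>0): P(-3)=-459, P(3)=-27. Local minima of Q: Q(2)=-4.
So the global minimum of E is P(-3) + Q(2) − 5 = -459 − 4 − 5 = -468, attained at (-3, 2).

(-3, 2)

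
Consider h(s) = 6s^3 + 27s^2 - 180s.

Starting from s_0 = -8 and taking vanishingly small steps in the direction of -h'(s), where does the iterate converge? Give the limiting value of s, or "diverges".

h'(s) = 18(s - 2)(s + 5), so h'(-8) = 540.
Gradient descent moves in the -h' direction, i.e. s is decreasing.
There is no critical point below s=-8, and h' keeps the same sign, so the iterate runs off to −∞.

diverges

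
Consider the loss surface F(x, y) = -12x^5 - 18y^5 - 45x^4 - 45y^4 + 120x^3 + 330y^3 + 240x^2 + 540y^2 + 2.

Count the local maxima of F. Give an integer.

4

F separates as a function of x plus a function of y, so ∇F=0 decouples.
∂F/∂x = -60x(x - 2)(x + 1)(x + 4) = 0 at x ∈ {-4, -1, 0, 2}; ∂F/∂y = -90y(y - 3)(y + 1)(y + 4) = 0 at y ∈ {-4, -1, 0, 3}.
The Hessian is diagonal: diag(F_xx, F_yy). Second derivatives: F_xx(-4)=4320, F_xx(-1)=-540, F_xx(0)=480, F_xx(2)=-2160; F_yy(-4)=7560, F_yy(-1)=-1080, F_yy(0)=1080, F_yy(3)=-7560.
Local maxima occur where both diagonal entries negative: (-1, -1), (-1, 3), (2, -1), (2, 3). Count: 4.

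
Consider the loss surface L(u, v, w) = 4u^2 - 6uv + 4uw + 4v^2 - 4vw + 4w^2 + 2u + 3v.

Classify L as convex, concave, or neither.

convex

L is quadratic, so its Hessian is the constant matrix H = [[8, -6, 4], [-6, 8, -4], [4, -4, 8]].
Leading principal minors: 8, 28, 160.
All positive ⇒ H ≻ 0 ⇒ convex.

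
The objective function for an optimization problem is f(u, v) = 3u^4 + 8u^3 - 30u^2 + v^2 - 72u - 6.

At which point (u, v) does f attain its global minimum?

f(u,v) separates as P(u) + Q(v) − 6, so its minimum is min P + min Q − 6.
P'(u) = 12(u - 2)(u + 1)(u + 3) vanishes at u ∈ {-3, -1, 2}; Q'(v) = 2v vanishes at v ∈ {0}.
Local minima of P (where P''>0): P(-3)=-27, P(2)=-152. Local minima of Q: Q(0)=0.
So the global minimum of f is P(2) + Q(0) − 6 = -152 + 0 − 6 = -158, attained at (2, 0).

(2, 0)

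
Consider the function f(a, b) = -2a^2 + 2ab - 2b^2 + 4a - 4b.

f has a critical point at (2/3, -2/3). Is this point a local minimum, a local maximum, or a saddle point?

The Hessian of f is constant: H = [[-4, 2], [2, -4]].
det(H) = (-4)·(-4) − 2² = 12.
det(H) > 0 and tr(H) = -8 < 0, so H is negative definite and the point is a local maximum.

local maximum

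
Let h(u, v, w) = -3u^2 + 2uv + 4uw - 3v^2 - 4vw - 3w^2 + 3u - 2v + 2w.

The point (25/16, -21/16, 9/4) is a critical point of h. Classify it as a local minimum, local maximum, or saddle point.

local maximum

The Hessian is constant: H = [[-6, 2, 4], [2, -6, -4], [4, -4, -6]].
Leading principal minors: Δ₁ = -6, Δ₂ = 32, Δ₃ = -64.
The minors alternate sign starting negative (−, +, −), so H is negative definite: a local maximum.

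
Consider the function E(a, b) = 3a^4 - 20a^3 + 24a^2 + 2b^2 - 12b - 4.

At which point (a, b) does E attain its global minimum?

E(a,b) separates as P(a) + Q(b) − 4, so its minimum is min P + min Q − 4.
P'(a) = 12a(a - 4)(a - 1) vanishes at a ∈ {0, 1, 4}; Q'(b) = 4b - 12 vanishes at b ∈ {3}.
Local minima of P (where P''>0): P(0)=0, P(4)=-128. Local minima of Q: Q(3)=-18.
So the global minimum of E is P(4) + Q(3) − 4 = -128 − 18 − 4 = -150, attained at (4, 3).

(4, 3)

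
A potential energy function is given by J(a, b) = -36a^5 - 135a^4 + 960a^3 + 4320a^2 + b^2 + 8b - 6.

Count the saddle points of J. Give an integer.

J separates as a function of a plus a function of b, so ∇J=0 decouples.
∂J/∂a = -180a(a - 4)(a + 3)(a + 4) = 0 at a ∈ {-4, -3, 0, 4}; ∂J/∂b = 2(b + 4) = 0 at b ∈ {-4}.
The Hessian is diagonal: diag(J_aa, J_bb). Second derivatives: J_aa(-4)=5760, J_aa(-3)=-3780, J_aa(0)=8640, J_aa(4)=-40320; J_bb(-4)=2.
Saddle points occur where the two diagonal entries have opposite signs: (-3, -4), (4, -4). Count: 2.

2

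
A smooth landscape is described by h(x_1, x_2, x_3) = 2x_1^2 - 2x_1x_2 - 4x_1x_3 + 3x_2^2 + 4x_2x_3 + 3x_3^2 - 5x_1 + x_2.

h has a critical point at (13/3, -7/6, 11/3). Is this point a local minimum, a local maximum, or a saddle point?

The Hessian is constant: H = [[4, -2, -4], [-2, 6, 4], [-4, 4, 6]].
Leading principal minors: Δ₁ = 4, Δ₂ = 20, Δ₃ = 24.
All leading minors are positive, so H is positive definite: a local minimum.

local minimum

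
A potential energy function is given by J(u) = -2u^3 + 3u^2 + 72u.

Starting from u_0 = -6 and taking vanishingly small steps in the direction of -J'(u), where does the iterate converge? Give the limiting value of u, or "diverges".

J'(u) = -6(u - 4)(u + 3), so J'(-6) = -180.
Gradient descent moves in the -J' direction, i.e. u is increasing.
The nearest critical point in that direction is u = -3, where J'' = 42 > 0 (a local minimum). The iterate converges there.

-3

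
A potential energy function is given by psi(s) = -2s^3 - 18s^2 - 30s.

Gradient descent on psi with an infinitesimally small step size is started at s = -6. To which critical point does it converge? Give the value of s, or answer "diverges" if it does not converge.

-5

psi'(s) = -6(s + 1)(s + 5), so psi'(-6) = -30.
Gradient descent moves in the -psi' direction, i.e. s is increasing.
The nearest critical point in that direction is s = -5, where psi'' = 24 > 0 (a local minimum). The iterate converges there.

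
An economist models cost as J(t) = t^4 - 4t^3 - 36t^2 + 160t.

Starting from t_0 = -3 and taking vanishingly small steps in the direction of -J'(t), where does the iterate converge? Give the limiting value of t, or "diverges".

-4

J'(t) = 4(t - 5)(t - 2)(t + 4), so J'(-3) = 160.
Gradient descent moves in the -J' direction, i.e. t is decreasing.
The nearest critical point in that direction is t = -4, where J'' = 216 > 0 (a local minimum). The iterate converges there.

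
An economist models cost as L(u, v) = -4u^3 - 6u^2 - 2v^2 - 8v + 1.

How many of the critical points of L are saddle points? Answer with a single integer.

L separates as a function of u plus a function of v, so ∇L=0 decouples.
∂L/∂u = -12u(u + 1) = 0 at u ∈ {-1, 0}; ∂L/∂v = -4(v + 2) = 0 at v ∈ {-2}.
The Hessian is diagonal: diag(L_uu, L_vv). Second derivatives: L_uu(-1)=12, L_uu(0)=-12; L_vv(-2)=-4.
Saddle points occur where the two diagonal entries have opposite signs: (-1, -2). Count: 1.

1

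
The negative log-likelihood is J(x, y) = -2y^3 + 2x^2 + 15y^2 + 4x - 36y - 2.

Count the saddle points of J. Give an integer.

J separates as a function of x plus a function of y, so ∇J=0 decouples.
∂J/∂x = 4(x + 1) = 0 at x ∈ {-1}; ∂J/∂y = -6(y - 3)(y - 2) = 0 at y ∈ {2, 3}.
The Hessian is diagonal: diag(J_xx, J_yy). Second derivatives: J_xx(-1)=4; J_yy(2)=6, J_yy(3)=-6.
Saddle points occur where the two diagonal entries have opposite signs: (-1, 3). Count: 1.

1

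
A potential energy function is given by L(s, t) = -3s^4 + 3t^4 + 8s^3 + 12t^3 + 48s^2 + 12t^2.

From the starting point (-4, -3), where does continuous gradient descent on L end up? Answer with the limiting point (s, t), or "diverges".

L is separable, so gradient descent decouples: s follows -∂L/∂s, t follows -∂L/∂t.
∂L/∂s = -12s(s - 4)(s + 2); at s=-4 this is 768, so s decreases.
∂L/∂t = 12t(t + 1)(t + 2); at t=-3 this is -72, so t increases.
The s-coordinate has no critical point in that direction and runs off to infinity.

diverges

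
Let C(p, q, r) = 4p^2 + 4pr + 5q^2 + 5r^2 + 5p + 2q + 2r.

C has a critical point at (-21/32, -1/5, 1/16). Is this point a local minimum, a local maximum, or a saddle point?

local minimum

The Hessian is constant: H = [[8, 0, 4], [0, 10, 0], [4, 0, 10]].
Leading principal minors: Δ₁ = 8, Δ₂ = 80, Δ₃ = 640.
All leading minors are positive, so H is positive definite: a local minimum.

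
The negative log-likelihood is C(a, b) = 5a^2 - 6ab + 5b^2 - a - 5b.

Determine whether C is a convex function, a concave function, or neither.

C is quadratic, so its Hessian is the constant matrix H = [[10, -6], [-6, 10]].
det(H) = 64, tr(H) = 20.
det(H) > 0 and tr(H) > 0, so H is positive definite everywhere: convex.

convex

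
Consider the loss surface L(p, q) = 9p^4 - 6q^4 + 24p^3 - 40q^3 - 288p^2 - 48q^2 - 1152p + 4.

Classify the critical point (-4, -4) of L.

The mixed partial ∂²L/∂p∂q is 0, so the Hessian at any point is diag(L_pp, L_qq) = diag(36(3p^2 + 4p - 16), -24(3q^2 + 10q + 4)).
At (-4, -4): H = diag(576, -288).
The eigenvalues have opposite signs, so H is indefinite: a saddle point.

saddle point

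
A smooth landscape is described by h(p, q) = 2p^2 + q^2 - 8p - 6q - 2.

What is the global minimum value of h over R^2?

h(p,q) separates as A(p) + B(q) − 2, so its minimum is min A + min B − 2.
A'(p) = 4p - 8 vanishes at p ∈ {2}; B'(q) = 2q - 6 vanishes at q ∈ {3}.
Local minima of A (where A''>0): A(2)=-8. Local minima of B: B(3)=-9.
So the global minimum of h is A(2) + B(3) − 2 = -8 − 9 − 2 = -19, attained at (2, 3).

-19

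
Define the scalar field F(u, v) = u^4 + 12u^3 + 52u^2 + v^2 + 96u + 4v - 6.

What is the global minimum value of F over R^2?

-74

F(u,v) separates as P(u) + Q(v) − 6, so its minimum is min P + min Q − 6.
P'(u) = 4(u + 2)(u + 3)(u + 4) vanishes at u ∈ {-4, -3, -2}; Q'(v) = 2v + 4 vanishes at v ∈ {-2}.
Local minima of P (where P''>0): P(-4)=-64, P(-2)=-64. Local minima of Q: Q(-2)=-4.
So the global minimum of F is P(-4) + Q(-2) − 6 = -64 − 4 − 6 = -74, attained at (-4, -2).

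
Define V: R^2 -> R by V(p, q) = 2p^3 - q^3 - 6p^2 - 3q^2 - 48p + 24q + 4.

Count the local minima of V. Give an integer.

1

V separates as a function of p plus a function of q, so ∇V=0 decouples.
∂V/∂p = 6(p - 4)(p + 2) = 0 at p ∈ {-2, 4}; ∂V/∂q = -3(q - 2)(q + 4) = 0 at q ∈ {-4, 2}.
The Hessian is diagonal: diag(V_pp, V_qq). Second derivatives: V_pp(-2)=-36, V_pp(4)=36; V_qq(-4)=18, V_qq(2)=-18.
Local minima occur where both diagonal entries positive: (4, -4). Count: 1.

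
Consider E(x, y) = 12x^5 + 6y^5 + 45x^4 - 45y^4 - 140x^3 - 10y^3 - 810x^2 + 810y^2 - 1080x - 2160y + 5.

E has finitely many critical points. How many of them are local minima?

E separates as a function of x plus a function of y, so ∇E=0 decouples.
∂E/∂x = 60(x - 3)(x + 1)(x + 2)(x + 3) = 0 at x ∈ {-3, -2, -1, 3}; ∂E/∂y = 30(y - 4)(y - 3)(y - 2)(y + 3) = 0 at y ∈ {-3, 2, 3, 4}.
The Hessian is diagonal: diag(E_xx, E_yy). Second derivatives: E_xx(-3)=-720, E_xx(-2)=300, E_xx(-1)=-480, E_xx(3)=7200; E_yy(-3)=-6300, E_yy(2)=300, E_yy(3)=-180, E_yy(4)=420.
Local minima occur where both diagonal entries positive: (-2, 2), (-2, 4), (3, 2), (3, 4). Count: 4.

4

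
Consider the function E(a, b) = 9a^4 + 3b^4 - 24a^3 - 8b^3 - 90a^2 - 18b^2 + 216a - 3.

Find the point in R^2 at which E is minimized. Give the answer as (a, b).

E(a,b) separates as P(a) + Q(b) − 3, so its minimum is min P + min Q − 3.
P'(a) = 36(a - 3)(a - 1)(a + 2) vanishes at a ∈ {-2, 1, 3}; Q'(b) = 12b(b - 3)(b + 1) vanishes at b ∈ {-1, 0, 3}.
Local minima of P (where P''>0): P(-2)=-456, P(3)=-81. Local minima of Q: Q(-1)=-7, Q(3)=-135.
So the global minimum of E is P(-2) + Q(3) − 3 = -456 − 135 − 3 = -594, attained at (-2, 3).

(-2, 3)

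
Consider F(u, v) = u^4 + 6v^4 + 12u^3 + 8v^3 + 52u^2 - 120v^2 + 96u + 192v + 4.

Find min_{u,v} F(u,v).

-1724

F(u,v) separates as P(u) + Q(v) + 4, so its minimum is min P + min Q + 4.
P'(u) = 4(u + 2)(u + 3)(u + 4) vanishes at u ∈ {-4, -3, -2}; Q'(v) = 24(v - 2)(v - 1)(v + 4) vanishes at v ∈ {-4, 1, 2}.
Local minima of P (where P''>0): P(-4)=-64, P(-2)=-64. Local minima of Q: Q(-4)=-1664, Q(2)=64.
So the global minimum of F is P(-4) + Q(-4) + 4 = -64 − 1664 + 4 = -1724, attained at (-4, -4).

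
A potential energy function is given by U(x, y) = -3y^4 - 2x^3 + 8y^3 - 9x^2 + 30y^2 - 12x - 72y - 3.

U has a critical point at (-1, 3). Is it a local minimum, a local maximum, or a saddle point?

The mixed partial ∂²U/∂x∂y is 0, so the Hessian at any point is diag(U_xx, U_yy) = diag(-6(2x + 3), 12(-3y^2 + 4y + 5)).
At (-1, 3): H = diag(-6, -120).
Both eigenvalues are negative, so H is negative definite: a local maximum.

local maximum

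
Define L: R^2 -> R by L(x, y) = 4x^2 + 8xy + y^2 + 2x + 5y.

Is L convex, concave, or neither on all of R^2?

neither

L is quadratic, so its Hessian is the constant matrix H = [[8, 8], [8, 2]].
det(H) = -48, tr(H) = 10.
det(H) < 0, so H is indefinite: neither convex nor concave.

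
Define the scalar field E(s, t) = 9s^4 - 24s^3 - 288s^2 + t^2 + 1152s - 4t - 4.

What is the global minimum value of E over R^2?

-5384

E(s,t) separates as P(s) + Q(t) − 4, so its minimum is min P + min Q − 4.
P'(s) = 36(s - 4)(s - 2)(s + 4) vanishes at s ∈ {-4, 2, 4}; Q'(t) = 2(t - 2) vanishes at t ∈ {2}.
Local minima of P (where P''>0): P(-4)=-5376, P(4)=768. Local minima of Q: Q(2)=-4.
So the global minimum of E is P(-4) + Q(2) − 4 = -5376 − 4 − 4 = -5384, attained at (-4, 2).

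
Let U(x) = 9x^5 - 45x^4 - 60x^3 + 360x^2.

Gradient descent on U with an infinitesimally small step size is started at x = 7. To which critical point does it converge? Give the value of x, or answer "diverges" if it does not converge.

U'(x) = 45x(x - 4)(x - 2)(x + 2), so U'(7) = 42525.
Gradient descent moves in the -U' direction, i.e. x is decreasing.
The nearest critical point in that direction is x = 4, where U'' = 2160 > 0 (a local minimum). The iterate converges there.

4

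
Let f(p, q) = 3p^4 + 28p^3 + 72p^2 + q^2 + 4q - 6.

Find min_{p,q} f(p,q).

f(p,q) separates as A(p) + B(q) − 6, so its minimum is min A + min B − 6.
A'(p) = 12p(p + 3)(p + 4) vanishes at p ∈ {-4, -3, 0}; B'(q) = 2q + 4 vanishes at q ∈ {-2}.
Local minima of A (where A''>0): A(-4)=128, A(0)=0. Local minima of B: B(-2)=-4.
So the global minimum of f is A(0) + B(-2) − 6 = 0 − 4 − 6 = -10, attained at (0, -2).

-10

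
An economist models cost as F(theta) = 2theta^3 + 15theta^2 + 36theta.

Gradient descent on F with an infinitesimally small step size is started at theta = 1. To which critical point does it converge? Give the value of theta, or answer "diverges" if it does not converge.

-2

F'(theta) = 6(theta + 2)(theta + 3), so F'(1) = 72.
Gradient descent moves in the -F' direction, i.e. theta is decreasing.
The nearest critical point in that direction is theta = -2, where F'' = 6 > 0 (a local minimum). The iterate converges there.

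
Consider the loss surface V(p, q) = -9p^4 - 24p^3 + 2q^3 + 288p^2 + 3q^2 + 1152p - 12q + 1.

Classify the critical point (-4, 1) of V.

saddle point

The mixed partial ∂²V/∂p∂q is 0, so the Hessian at any point is diag(V_pp, V_qq) = diag(36(-3p^2 - 4p + 16), 6(2q + 1)).
At (-4, 1): H = diag(-576, 18).
The eigenvalues have opposite signs, so H is indefinite: a saddle point.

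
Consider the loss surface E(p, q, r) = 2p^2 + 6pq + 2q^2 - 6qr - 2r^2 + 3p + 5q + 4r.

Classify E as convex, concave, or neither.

neither

E is quadratic, so its Hessian is the constant matrix H = [[4, 6, 0], [6, 4, -6], [0, -6, -4]].
Leading principal minors: 4, -20, -64.
Neither pattern holds ⇒ H is indefinite ⇒ neither convex nor concave.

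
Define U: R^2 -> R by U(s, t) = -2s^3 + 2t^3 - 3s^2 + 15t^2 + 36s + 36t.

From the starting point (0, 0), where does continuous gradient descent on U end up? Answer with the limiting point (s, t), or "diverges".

U is separable, so gradient descent decouples: s follows -∂U/∂s, t follows -∂U/∂t.
∂U/∂s = -6(s - 2)(s + 3); at s=0 this is 36, so s decreases.
∂U/∂t = 6(t + 2)(t + 3); at t=0 this is 36, so t decreases.
s converges to its nearest critical value -3 (a local min of the s-part); t converges to -2. The iterate converges to (-3, -2).

(-3, -2)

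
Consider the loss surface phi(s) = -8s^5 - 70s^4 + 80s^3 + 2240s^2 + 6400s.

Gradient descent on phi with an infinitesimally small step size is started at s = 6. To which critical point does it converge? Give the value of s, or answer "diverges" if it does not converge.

phi'(s) = -40(s - 4)(s + 2)(s + 4)(s + 5), so phi'(6) = -70400.
Gradient descent moves in the -phi' direction, i.e. s is increasing.
There is no critical point above s=6, and phi' keeps the same sign, so the iterate runs off to +∞.

diverges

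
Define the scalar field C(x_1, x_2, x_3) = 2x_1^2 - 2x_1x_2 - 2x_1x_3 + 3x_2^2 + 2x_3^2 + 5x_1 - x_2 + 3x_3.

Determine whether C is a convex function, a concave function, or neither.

convex

C is quadratic, so its Hessian is the constant matrix H = [[4, -2, -2], [-2, 6, 0], [-2, 0, 4]].
Leading principal minors: 4, 20, 56.
All positive ⇒ H ≻ 0 ⇒ convex.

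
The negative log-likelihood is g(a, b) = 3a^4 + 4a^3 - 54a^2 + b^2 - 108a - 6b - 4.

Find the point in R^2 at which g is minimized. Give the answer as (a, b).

g(a,b) separates as P(a) + Q(b) − 4, so its minimum is min P + min Q − 4.
P'(a) = 12(a - 3)(a + 1)(a + 3) vanishes at a ∈ {-3, -1, 3}; Q'(b) = 2b - 6 vanishes at b ∈ {3}.
Local minima of P (where P''>0): P(-3)=-27, P(3)=-459. Local minima of Q: Q(3)=-9.
So the global minimum of g is P(3) + Q(3) − 4 = -459 − 9 − 4 = -472, attained at (3, 3).

(3, 3)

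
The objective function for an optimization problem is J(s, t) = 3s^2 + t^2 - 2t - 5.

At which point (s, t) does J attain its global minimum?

J(s,t) separates as P(s) + Q(t) − 5, so its minimum is min P + min Q − 5.
P'(s) = 6s vanishes at s ∈ {0}; Q'(t) = 2(t - 1) vanishes at t ∈ {1}.
Local minima of P (where P''>0): P(0)=0. Local minima of Q: Q(1)=-1.
So the global minimum of J is P(0) + Q(1) − 5 = 0 − 1 − 5 = -6, attained at (0, 1).

(0, 1)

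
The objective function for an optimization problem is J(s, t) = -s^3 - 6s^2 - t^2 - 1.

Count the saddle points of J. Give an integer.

J separates as a function of s plus a function of t, so ∇J=0 decouples.
∂J/∂s = -3s(s + 4) = 0 at s ∈ {-4, 0}; ∂J/∂t = -2t = 0 at t ∈ {0}.
The Hessian is diagonal: diag(J_ss, J_tt). Second derivatives: J_ss(-4)=12, J_ss(0)=-12; J_tt(0)=-2.
Saddle points occur where the two diagonal entries have opposite signs: (-4, 0). Count: 1.

1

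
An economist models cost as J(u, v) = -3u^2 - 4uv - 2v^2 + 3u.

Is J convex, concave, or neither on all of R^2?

concave

J is quadratic, so its Hessian is the constant matrix H = [[-6, -4], [-4, -4]].
det(H) = 8, tr(H) = -10.
det(H) > 0 and tr(H) < 0, so H is negative definite everywhere: concave.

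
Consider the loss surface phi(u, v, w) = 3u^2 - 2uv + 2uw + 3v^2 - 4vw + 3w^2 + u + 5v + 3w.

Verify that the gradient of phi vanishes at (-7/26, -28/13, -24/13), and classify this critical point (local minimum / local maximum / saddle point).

∇phi = (6u - 2v + 2w + 1, -2u + 6v - 4w + 5, 2u - 4v + 6w + 3); substituting (-7/26, -28/13, -24/13) gives ∇phi = (0, 0, 0), so (-7/26, -28/13, -24/13) is indeed a critical point.
The Hessian is constant: H = [[6, -2, 2], [-2, 6, -4], [2, -4, 6]].
Leading principal minors: Δ₁ = 6, Δ₂ = 32, Δ₃ = 104.
All leading minors are positive, so H is positive definite: a local minimum.

local minimum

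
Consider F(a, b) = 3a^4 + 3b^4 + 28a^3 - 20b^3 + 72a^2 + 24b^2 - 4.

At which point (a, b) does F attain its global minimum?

(0, 4)

F(a,b) separates as P(a) + Q(b) − 4, so its minimum is min P + min Q − 4.
P'(a) = 12a(a + 3)(a + 4) vanishes at a ∈ {-4, -3, 0}; Q'(b) = 12b(b - 4)(b - 1) vanishes at b ∈ {0, 1, 4}.
Local minima of P (where P''>0): P(-4)=128, P(0)=0. Local minima of Q: Q(0)=0, Q(4)=-128.
So the global minimum of F is P(0) + Q(4) − 4 = 0 − 128 − 4 = -132, attained at (0, 4).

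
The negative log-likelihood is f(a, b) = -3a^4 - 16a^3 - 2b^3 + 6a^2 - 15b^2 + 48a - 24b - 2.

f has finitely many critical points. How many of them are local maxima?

2

f separates as a function of a plus a function of b, so ∇f=0 decouples.
∂f/∂a = -12(a - 1)(a + 1)(a + 4) = 0 at a ∈ {-4, -1, 1}; ∂f/∂b = -6(b + 1)(b + 4) = 0 at b ∈ {-4, -1}.
The Hessian is diagonal: diag(f_aa, f_bb). Second derivatives: f_aa(-4)=-180, f_aa(-1)=72, f_aa(1)=-120; f_bb(-4)=18, f_bb(-1)=-18.
Local maxima occur where both diagonal entries negative: (-4, -1), (1, -1). Count: 2.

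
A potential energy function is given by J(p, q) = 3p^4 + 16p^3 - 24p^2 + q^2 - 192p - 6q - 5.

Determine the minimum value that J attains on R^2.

-318

J(p,q) separates as A(p) + B(q) − 5, so its minimum is min A + min B − 5.
A'(p) = 12(p - 2)(p + 2)(p + 4) vanishes at p ∈ {-4, -2, 2}; B'(q) = 2q - 6 vanishes at q ∈ {3}.
Local minima of A (where A''>0): A(-4)=128, A(2)=-304. Local minima of B: B(3)=-9.
So the global minimum of J is A(2) + B(3) − 5 = -304 − 9 − 5 = -318, attained at (2, 3).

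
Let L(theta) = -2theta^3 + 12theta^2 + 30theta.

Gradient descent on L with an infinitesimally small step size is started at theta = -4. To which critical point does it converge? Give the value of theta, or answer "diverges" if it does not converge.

-1

L'(theta) = -6(theta - 5)(theta + 1), so L'(-4) = -162.
Gradient descent moves in the -L' direction, i.e. theta is increasing.
The nearest critical point in that direction is theta = -1, where L'' = 36 > 0 (a local minimum). The iterate converges there.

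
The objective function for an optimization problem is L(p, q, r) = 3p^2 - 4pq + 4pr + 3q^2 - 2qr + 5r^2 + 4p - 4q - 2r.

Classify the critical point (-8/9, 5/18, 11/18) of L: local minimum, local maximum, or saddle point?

The Hessian is constant: H = [[6, -4, 4], [-4, 6, -2], [4, -2, 10]].
Leading principal minors: Δ₁ = 6, Δ₂ = 20, Δ₃ = 144.
All leading minors are positive, so H is positive definite: a local minimum.

local minimum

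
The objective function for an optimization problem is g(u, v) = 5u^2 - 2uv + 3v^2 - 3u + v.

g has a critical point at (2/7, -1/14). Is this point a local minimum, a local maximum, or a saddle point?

local minimum

The Hessian of g is constant: H = [[10, -2], [-2, 6]].
det(H) = 10·6 − (-2)² = 56.
det(H) > 0 and tr(H) = 16 > 0, so H is positive definite and the point is a local minimum.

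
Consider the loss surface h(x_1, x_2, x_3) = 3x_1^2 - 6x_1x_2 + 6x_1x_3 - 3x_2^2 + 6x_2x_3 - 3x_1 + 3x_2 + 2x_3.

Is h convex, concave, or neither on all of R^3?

neither

h is quadratic, so its Hessian is the constant matrix H = [[6, -6, 6], [-6, -6, 6], [6, 6, 0]].
Leading principal minors: 6, -72, -432.
Neither pattern holds ⇒ H is indefinite ⇒ neither convex nor concave.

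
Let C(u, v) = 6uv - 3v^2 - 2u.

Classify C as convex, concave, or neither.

neither

C is quadratic, so its Hessian is the constant matrix H = [[0, 6], [6, -6]].
det(H) = -36, tr(H) = -6.
det(H) < 0, so H is indefinite: neither convex nor concave.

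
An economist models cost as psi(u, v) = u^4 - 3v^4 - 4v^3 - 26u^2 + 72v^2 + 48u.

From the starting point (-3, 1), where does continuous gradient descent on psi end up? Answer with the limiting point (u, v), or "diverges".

psi is separable, so gradient descent decouples: u follows -∂psi/∂u, v follows -∂psi/∂v.
∂psi/∂u = 4(u - 3)(u - 1)(u + 4); at u=-3 this is 96, so u decreases.
∂psi/∂v = -12v(v - 3)(v + 4); at v=1 this is 120, so v decreases.
u converges to its nearest critical value -4 (a local min of the u-part); v converges to 0. The iterate converges to (-4, 0).

(-4, 0)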